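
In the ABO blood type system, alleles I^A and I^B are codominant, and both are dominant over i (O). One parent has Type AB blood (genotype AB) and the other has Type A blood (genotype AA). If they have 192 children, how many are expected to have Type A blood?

Cross: AB × AA
Possible offspring genotypes: 2 AA, 2 AB
Blood type counts: 2 Type A, 2 Type AB
Probability of Type A: 2/4 = 1/2
Expected count = 1/2 × 192 = 96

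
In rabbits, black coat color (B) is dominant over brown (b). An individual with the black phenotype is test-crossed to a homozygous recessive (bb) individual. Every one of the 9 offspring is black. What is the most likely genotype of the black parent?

Test cross: ? × bb
All offspring are black.
If the unknown parent were heterozygous (Bb), about half of 9 offspring would be brown; none are. The unknown parent is most likely homozygous dominant (BB).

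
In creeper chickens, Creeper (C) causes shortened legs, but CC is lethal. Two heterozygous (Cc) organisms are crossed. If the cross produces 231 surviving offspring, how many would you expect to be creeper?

Cross: Cc × Cc
Punnett square offspring (before lethality): 1 CC, 2 Cc, 1 cc
The CC genotype is lethal (embryos die); surviving offspring: 2 Cc, 1 cc
creeper: 2 out of 3 → fraction 2/3
Expected count = 2/3 × 231 = 154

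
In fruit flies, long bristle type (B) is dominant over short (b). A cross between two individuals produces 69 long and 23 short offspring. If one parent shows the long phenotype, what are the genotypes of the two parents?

Observed offspring: 69 long, 23 short
The observed ratio simplifies to 3:1. Short (bb) offspring appear, so each parent must contribute one b allele. The parent stated to show long carries B, so it is Bb. The other parent is then either Bb or bb: Bb × bb would give a 1:1 split, whereas Bb × Bb gives 3:1 — matching the data. So both parents are heterozygous (Bb × Bb).
Parent genotypes: Bb × Bb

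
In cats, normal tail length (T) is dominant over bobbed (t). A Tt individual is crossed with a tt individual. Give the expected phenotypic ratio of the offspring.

Punnett square for Tt × tt:
Offspring genotypes: 2 Tt, 2 tt
normal: 2, bobbed: 2
Ratio: 1:1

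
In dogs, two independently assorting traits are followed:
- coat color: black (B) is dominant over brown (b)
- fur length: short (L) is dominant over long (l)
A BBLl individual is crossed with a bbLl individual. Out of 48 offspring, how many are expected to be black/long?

Dihybrid cross BBLl × bbLl — consider each gene separately:
coat color: BB × bb → 4 Bb → 4 B_ (out of 4)
fur length: Ll × Ll → 1 LL, 2 Ll, 1 ll → 3 L_ : 1 ll (out of 4)
Combine (counts out of 4 × 4 = 16): black/short (B_L_) = 4×3 = 12; black/long (B_ll) = 4×1 = 4
Phenotype counts (out of 16): 12 black/short, 4 black/long
black/long: 4 out of 16 → fraction 1/4
Expected count = 1/4 × 48 = 12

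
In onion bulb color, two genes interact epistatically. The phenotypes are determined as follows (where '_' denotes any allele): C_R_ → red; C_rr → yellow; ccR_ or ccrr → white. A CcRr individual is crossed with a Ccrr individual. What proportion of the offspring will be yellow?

Cross: CcRr × Ccrr — consider each gene separately:
C gene: Cc × Cc → 1 CC, 2 Cc, 1 cc → 3 C_ : 1 cc (out of 4)
R gene: Rr × rr → 2 Rr, 2 rr → 2 R_ : 2 rr (out of 4)
Genotype classes (out of 4 × 4 = 16): C_R_ = 3×2 = 6; C_rr = 3×2 = 6; ccR_ = 1×2 = 2; ccrr = 1×2 = 2
Apply the phenotype rules: C_R_ (6) → red; C_rr (6) → yellow; ccR_ (2) + ccrr (2) → white
Phenotype counts (out of 16): 6 red, 6 yellow, 4 white
yellow: 6 out of 16
Probability: 6/16 = 3/8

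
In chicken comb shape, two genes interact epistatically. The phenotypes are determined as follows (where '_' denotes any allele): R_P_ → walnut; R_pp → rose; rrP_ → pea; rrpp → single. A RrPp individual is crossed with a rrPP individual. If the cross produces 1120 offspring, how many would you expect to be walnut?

Cross: RrPp × rrPP — consider each gene separately:
R gene: Rr × rr → 2 Rr, 2 rr → 2 R_ : 2 rr (out of 4)
P gene: Pp × PP → 2 PP, 2 Pp → 4 P_ (out of 4)
Genotype classes (out of 4 × 4 = 16): R_P_ = 2×4 = 8; rrP_ = 2×4 = 8
Apply the phenotype rules: R_P_ (8) → walnut; rrP_ (8) → pea
Phenotype counts (out of 16): 8 walnut, 8 pea
walnut: 8 out of 16 → fraction 1/2
Expected count = 1/2 × 1120 = 560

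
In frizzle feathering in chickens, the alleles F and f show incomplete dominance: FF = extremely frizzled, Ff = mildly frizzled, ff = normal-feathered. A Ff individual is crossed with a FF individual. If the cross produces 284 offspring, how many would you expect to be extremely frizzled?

Punnett square for Ff × FF:
Offspring genotypes: 2 FF, 2 Ff
Phenotype counts: 2 extremely frizzled, 2 mildly frizzled
extremely frizzled: 2 out of 4 → fraction 1/2
Expected count = 1/2 × 284 = 142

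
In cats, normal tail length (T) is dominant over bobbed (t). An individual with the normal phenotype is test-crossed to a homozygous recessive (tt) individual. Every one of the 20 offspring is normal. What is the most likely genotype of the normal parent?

Test cross: ? × tt
All offspring are normal.
If the unknown parent were heterozygous (Tt), about half of 20 offspring would be bobbed; none are. The unknown parent is most likely homozygous dominant (TT).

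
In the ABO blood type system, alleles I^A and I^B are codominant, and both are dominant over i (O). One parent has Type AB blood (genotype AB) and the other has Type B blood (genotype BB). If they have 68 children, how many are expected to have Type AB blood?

Cross: AB × BB
Possible offspring genotypes: 2 AB, 2 BB
Blood type counts: 2 Type AB, 2 Type B
Probability of Type AB: 2/4 = 1/2
Expected count = 1/2 × 68 = 34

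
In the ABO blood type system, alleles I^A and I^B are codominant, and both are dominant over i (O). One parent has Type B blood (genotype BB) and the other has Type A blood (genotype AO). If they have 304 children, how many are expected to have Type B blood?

Cross: BB × AO
Possible offspring genotypes: 2 AB, 2 BO
Blood type counts: 2 Type AB, 2 Type B
Probability of Type B: 2/4 = 1/2
Expected count = 1/2 × 304 = 152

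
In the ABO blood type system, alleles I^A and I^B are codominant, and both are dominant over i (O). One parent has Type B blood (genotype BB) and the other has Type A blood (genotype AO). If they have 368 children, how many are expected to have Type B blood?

Cross: BB × AO
Possible offspring genotypes: 2 AB, 2 BO
Blood type counts: 2 Type AB, 2 Type B
Probability of Type B: 2/4 = 1/2
Expected count = 1/2 × 368 = 184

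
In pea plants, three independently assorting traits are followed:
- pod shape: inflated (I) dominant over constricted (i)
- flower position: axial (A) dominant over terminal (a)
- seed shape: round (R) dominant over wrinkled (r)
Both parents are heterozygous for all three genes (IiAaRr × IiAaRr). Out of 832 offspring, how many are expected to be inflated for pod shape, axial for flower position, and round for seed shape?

Trihybrid cross: IiAaRr × IiAaRr
Each trait segregates independently with a 3:1 phenotypic ratio, so each gene contributes 3/4 (dominant) or 1/4 (recessive).
Target: inflated (pod shape), axial (flower position), round (seed shape)
Probability = product of independent per-trait probabilities
= 3/4 × 3/4 × 3/4 = 27/64
Expected count = 27/64 × 832 = 351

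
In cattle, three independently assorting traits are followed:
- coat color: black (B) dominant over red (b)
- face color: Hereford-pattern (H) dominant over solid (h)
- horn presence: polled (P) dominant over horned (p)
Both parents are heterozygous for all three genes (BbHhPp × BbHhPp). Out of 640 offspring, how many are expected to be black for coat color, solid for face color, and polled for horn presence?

Trihybrid cross: BbHhPp × BbHhPp
Each trait segregates independently with a 3:1 phenotypic ratio, so each gene contributes 3/4 (dominant) or 1/4 (recessive).
Target: black (coat color), solid (face color), polled (horn presence)
Probability = product of independent per-trait probabilities
= 3/4 × 1/4 × 3/4 = 9/64
Expected count = 9/64 × 640 = 90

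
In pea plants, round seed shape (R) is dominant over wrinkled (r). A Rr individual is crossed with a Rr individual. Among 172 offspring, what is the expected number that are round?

Punnett square for Rr × Rr:
Offspring genotypes: 1 RR, 2 Rr, 1 rr
round: 3, wrinkled: 1
round: 3 out of 4 → fraction 3/4
Expected count = 3/4 × 172 = 129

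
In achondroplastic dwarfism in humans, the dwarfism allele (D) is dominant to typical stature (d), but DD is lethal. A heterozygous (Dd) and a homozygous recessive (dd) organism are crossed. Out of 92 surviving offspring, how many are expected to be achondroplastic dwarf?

Cross: Dd × dd
Punnett square offspring (before lethality): 2 Dd, 2 dd
No DD offspring are produced in this cross.
achondroplastic dwarf: 2 out of 4 → fraction 1/2
Expected count = 1/2 × 92 = 46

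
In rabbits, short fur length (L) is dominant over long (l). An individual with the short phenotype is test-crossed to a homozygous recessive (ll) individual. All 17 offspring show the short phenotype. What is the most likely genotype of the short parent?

Test cross: ? × ll
All offspring are short.
If the unknown parent were heterozygous (Ll), about half of 17 offspring would be long; none are. The unknown parent is most likely homozygous dominant (LL).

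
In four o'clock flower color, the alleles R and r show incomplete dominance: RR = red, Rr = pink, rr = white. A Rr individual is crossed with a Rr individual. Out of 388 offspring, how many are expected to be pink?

Punnett square for Rr × Rr:
Offspring genotypes: 1 RR, 2 Rr, 1 rr
Phenotype counts: 1 red, 2 pink, 1 white
pink: 2 out of 4 → fraction 1/2
Expected count = 1/2 × 388 = 194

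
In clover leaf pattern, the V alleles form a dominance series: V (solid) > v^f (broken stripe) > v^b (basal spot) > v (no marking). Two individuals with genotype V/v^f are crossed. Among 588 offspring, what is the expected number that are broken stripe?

Cross: V/v^f × V/v^f
Allele dominance: V > v^f > v^b > v
Offspring genotypes: 1 V/V, 2 V/v^f, 1 v^f/v^f
Phenotype counts: 3 solid, 1 broken stripe
broken stripe: 1 out of 4 → fraction 1/4
Expected count = 1/4 × 588 = 147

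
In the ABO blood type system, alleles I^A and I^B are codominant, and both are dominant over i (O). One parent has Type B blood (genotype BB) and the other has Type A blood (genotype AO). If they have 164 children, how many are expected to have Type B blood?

Cross: BB × AO
Possible offspring genotypes: 2 AB, 2 BO
Blood type counts: 2 Type AB, 2 Type B
Probability of Type B: 2/4 = 1/2
Expected count = 1/2 × 164 = 82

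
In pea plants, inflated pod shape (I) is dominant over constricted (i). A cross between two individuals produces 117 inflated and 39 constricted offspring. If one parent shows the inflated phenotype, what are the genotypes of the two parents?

Observed offspring: 117 inflated, 39 constricted
The observed ratio simplifies to 3:1. Constricted (ii) offspring appear, so each parent must contribute one i allele. The parent stated to show inflated carries I, so it is Ii. The other parent is then either Ii or ii: Ii × ii would give a 1:1 split, whereas Ii × Ii gives 3:1 — matching the data. So both parents are heterozygous (Ii × Ii).
Parent genotypes: Ii × Ii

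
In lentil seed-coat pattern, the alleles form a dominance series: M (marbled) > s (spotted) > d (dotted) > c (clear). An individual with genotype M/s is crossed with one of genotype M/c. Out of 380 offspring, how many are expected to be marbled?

Cross: M/s × M/c
Allele dominance: M > s > d > c
Offspring genotypes: 1 M/M, 1 M/c, 1 M/s, 1 s/c
Phenotype counts: 3 marbled, 1 spotted
marbled: 3 out of 4 → fraction 3/4
Expected count = 3/4 × 380 = 285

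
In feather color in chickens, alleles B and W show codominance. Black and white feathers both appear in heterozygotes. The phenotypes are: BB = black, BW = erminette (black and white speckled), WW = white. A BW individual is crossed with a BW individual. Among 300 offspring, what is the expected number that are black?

Punnett square for BW × BW:
Offspring genotypes: 1 BB, 2 BW, 1 WW
Phenotype counts: 1 black, 2 erminette (black and white speckled), 1 white
black: 1 out of 4 → fraction 1/4
Expected count = 1/4 × 300 = 75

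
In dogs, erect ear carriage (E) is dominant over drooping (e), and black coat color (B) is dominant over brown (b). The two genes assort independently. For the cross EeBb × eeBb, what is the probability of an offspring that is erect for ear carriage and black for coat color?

Dihybrid cross EeBb × eeBb — consider each gene separately:
ear carriage: Ee × ee → 2 Ee, 2 ee → 2 E_ : 2 ee (out of 4)
coat color: Bb × Bb → 1 BB, 2 Bb, 1 bb → 3 B_ : 1 bb (out of 4)
Looking for: erect (E_) and black (B_)
P(erect) = 2/4, P(black) = 3/4
P(both) = 2/4 × 3/4 = 6/16 = 3/8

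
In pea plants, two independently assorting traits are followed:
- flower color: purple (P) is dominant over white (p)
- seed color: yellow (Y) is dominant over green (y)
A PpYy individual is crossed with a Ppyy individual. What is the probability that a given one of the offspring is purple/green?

Dihybrid cross PpYy × Ppyy — consider each gene separately:
flower color: Pp × Pp → 1 PP, 2 Pp, 1 pp → 3 P_ : 1 pp (out of 4)
seed color: Yy × yy → 2 Yy, 2 yy → 2 Y_ : 2 yy (out of 4)
Combine (counts out of 4 × 4 = 16): purple/yellow (P_Y_) = 3×2 = 6; purple/green (P_yy) = 3×2 = 6; white/yellow (ppY_) = 1×2 = 2; white/green (ppyy) = 1×2 = 2
Phenotype counts (out of 16): 6 purple/yellow, 6 purple/green, 2 white/yellow, 2 white/green
purple/green: 6 out of 16
Probability: 6/16 = 3/8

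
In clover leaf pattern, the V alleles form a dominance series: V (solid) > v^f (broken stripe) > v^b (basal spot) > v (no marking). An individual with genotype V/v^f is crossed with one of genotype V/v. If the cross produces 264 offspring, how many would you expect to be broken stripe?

Cross: V/v^f × V/v
Allele dominance: V > v^f > v^b > v
Offspring genotypes: 1 V/V, 1 V/v, 1 V/v^f, 1 v^f/v
Phenotype counts: 3 solid, 1 broken stripe
broken stripe: 1 out of 4 → fraction 1/4
Expected count = 1/4 × 264 = 66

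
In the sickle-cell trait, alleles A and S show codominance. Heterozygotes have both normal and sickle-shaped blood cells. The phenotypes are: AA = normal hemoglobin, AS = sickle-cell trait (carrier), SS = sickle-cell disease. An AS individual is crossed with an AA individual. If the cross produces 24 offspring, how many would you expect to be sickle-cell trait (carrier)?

Punnett square for AS × AA:
Offspring genotypes: 2 AA, 2 AS
Phenotype counts: 2 normal hemoglobin, 2 sickle-cell trait (carrier)
sickle-cell trait (carrier): 2 out of 4 → fraction 1/2
Expected count = 1/2 × 24 = 12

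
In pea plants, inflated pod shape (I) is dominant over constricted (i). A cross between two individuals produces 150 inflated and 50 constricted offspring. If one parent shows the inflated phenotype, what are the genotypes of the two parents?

Observed offspring: 150 inflated, 50 constricted
The observed ratio simplifies to 3:1. Constricted (ii) offspring appear, so each parent must contribute one i allele. The parent stated to show inflated carries I, so it is Ii. The other parent is then either Ii or ii: Ii × ii would give a 1:1 split, whereas Ii × Ii gives 3:1 — matching the data. So both parents are heterozygous (Ii × Ii).
Parent genotypes: Ii × Ii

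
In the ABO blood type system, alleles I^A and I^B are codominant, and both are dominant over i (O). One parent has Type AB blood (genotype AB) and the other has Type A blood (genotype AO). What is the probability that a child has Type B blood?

Cross: AB × AO
Possible offspring genotypes: 1 AA, 1 AO, 1 AB, 1 BO
Blood type counts: 2 Type A, 1 Type AB, 1 Type B
Probability of Type B: 1/4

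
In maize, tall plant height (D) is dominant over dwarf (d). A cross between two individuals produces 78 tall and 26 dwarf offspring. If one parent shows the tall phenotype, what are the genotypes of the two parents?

Observed offspring: 78 tall, 26 dwarf
The observed ratio simplifies to 3:1. Dwarf (dd) offspring appear, so each parent must contribute one d allele. The parent stated to show tall carries D, so it is Dd. The other parent is then either Dd or dd: Dd × dd would give a 1:1 split, whereas Dd × Dd gives 3:1 — matching the data. So both parents are heterozygous (Dd × Dd).
Parent genotypes: Dd × Dd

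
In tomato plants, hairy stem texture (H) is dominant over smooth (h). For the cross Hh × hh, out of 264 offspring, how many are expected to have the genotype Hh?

Punnett square for Hh × hh:
Offspring genotypes: 2 Hh, 2 hh
Total offspring: 4
Count with target: 2
Probability: 2/4 = 1/2
Expected count = 1/2 × 264 = 132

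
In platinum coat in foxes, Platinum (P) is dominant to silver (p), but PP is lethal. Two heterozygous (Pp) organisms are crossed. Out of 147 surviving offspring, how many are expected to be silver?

Cross: Pp × Pp
Punnett square offspring (before lethality): 1 PP, 2 Pp, 1 pp
The PP genotype is lethal (embryos die); surviving offspring: 2 Pp, 1 pp
silver: 1 out of 3 → fraction 1/3
Expected count = 1/3 × 147 = 49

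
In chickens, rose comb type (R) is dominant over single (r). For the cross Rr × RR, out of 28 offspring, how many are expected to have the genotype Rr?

Punnett square for Rr × RR:
Offspring genotypes: 2 RR, 2 Rr
Total offspring: 4
Count with target: 2
Probability: 2/4 = 1/2
Expected count = 1/2 × 28 = 14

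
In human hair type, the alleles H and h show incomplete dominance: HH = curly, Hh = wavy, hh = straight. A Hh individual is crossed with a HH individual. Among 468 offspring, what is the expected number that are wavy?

Punnett square for Hh × HH:
Offspring genotypes: 2 HH, 2 Hh
Phenotype counts: 2 curly, 2 wavy
wavy: 2 out of 4 → fraction 1/2
Expected count = 1/2 × 468 = 234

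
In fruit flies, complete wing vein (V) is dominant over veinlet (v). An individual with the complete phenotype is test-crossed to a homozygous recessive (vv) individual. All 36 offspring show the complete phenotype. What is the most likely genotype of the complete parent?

Test cross: ? × vv
All offspring are complete.
If the unknown parent were heterozygous (Vv), about half of 36 offspring would be veinlet; none are. The unknown parent is most likely homozygous dominant (VV).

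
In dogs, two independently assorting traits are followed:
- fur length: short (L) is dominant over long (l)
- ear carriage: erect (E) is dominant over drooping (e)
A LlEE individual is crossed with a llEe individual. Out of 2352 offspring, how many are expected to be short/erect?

Dihybrid cross LlEE × llEe — consider each gene separately:
fur length: Ll × ll → 2 Ll, 2 ll → 2 L_ : 2 ll (out of 4)
ear carriage: EE × Ee → 2 EE, 2 Ee → 4 E_ (out of 4)
Combine (counts out of 4 × 4 = 16): short/erect (L_E_) = 2×4 = 8; long/erect (llE_) = 2×4 = 8
Phenotype counts (out of 16): 8 short/erect, 8 long/erect
short/erect: 8 out of 16 → fraction 1/2
Expected count = 1/2 × 2352 = 1176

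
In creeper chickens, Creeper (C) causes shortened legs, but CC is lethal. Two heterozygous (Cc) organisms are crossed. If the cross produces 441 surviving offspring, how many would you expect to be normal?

Cross: Cc × Cc
Punnett square offspring (before lethality): 1 CC, 2 Cc, 1 cc
The CC genotype is lethal (embryos die); surviving offspring: 2 Cc, 1 cc
normal: 1 out of 3 → fraction 1/3
Expected count = 1/3 × 441 = 147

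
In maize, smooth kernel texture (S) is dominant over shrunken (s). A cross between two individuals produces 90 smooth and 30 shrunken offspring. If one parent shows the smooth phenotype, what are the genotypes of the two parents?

Observed offspring: 90 smooth, 30 shrunken
The observed ratio simplifies to 3:1. Shrunken (ss) offspring appear, so each parent must contribute one s allele. The parent stated to show smooth carries S, so it is Ss. The other parent is then either Ss or ss: Ss × ss would give a 1:1 split, whereas Ss × Ss gives 3:1 — matching the data. So both parents are heterozygous (Ss × Ss).
Parent genotypes: Ss × Ss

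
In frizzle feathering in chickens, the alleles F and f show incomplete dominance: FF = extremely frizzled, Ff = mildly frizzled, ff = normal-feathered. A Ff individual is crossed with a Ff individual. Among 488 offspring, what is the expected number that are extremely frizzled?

Punnett square for Ff × Ff:
Offspring genotypes: 1 FF, 2 Ff, 1 ff
Phenotype counts: 1 extremely frizzled, 2 mildly frizzled, 1 normal-feathered
extremely frizzled: 1 out of 4 → fraction 1/4
Expected count = 1/4 × 488 = 122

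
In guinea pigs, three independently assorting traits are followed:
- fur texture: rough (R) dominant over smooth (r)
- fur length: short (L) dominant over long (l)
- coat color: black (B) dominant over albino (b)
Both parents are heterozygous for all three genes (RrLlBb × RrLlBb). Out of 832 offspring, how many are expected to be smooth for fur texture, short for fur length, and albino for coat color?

Trihybrid cross: RrLlBb × RrLlBb
Each trait segregates independently with a 3:1 phenotypic ratio, so each gene contributes 3/4 (dominant) or 1/4 (recessive).
Target: smooth (fur texture), short (fur length), albino (coat color)
Probability = product of independent per-trait probabilities
= 1/4 × 3/4 × 1/4 = 3/64
Expected count = 3/64 × 832 = 39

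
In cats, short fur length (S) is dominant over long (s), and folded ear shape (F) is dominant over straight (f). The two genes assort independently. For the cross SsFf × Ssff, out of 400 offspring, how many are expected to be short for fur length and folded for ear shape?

Dihybrid cross SsFf × Ssff — consider each gene separately:
fur length: Ss × Ss → 1 SS, 2 Ss, 1 ss → 3 S_ : 1 ss (out of 4)
ear shape: Ff × ff → 2 Ff, 2 ff → 2 F_ : 2 ff (out of 4)
Looking for: short (S_) and folded (F_)
P(short) = 3/4, P(folded) = 2/4
P(both) = 3/4 × 2/4 = 6/16 = 3/8
Expected count = 3/8 × 400 = 150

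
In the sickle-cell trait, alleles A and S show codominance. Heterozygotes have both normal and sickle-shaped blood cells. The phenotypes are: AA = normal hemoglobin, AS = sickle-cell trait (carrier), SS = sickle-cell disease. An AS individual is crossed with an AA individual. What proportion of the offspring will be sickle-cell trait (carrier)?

Punnett square for AS × AA:
Offspring genotypes: 2 AA, 2 AS
Phenotype counts: 2 normal hemoglobin, 2 sickle-cell trait (carrier)
sickle-cell trait (carrier): 2 out of 4
Probability: 2/4 = 1/2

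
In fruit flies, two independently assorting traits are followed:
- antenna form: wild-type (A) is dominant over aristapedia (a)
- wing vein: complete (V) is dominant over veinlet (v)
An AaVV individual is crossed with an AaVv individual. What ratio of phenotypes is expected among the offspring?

Dihybrid cross AaVV × AaVv — consider each gene separately:
antenna form: Aa × Aa → 1 AA, 2 Aa, 1 aa → 3 A_ : 1 aa (out of 4)
wing vein: VV × Vv → 2 VV, 2 Vv → 4 V_ (out of 4)
Combine (counts out of 4 × 4 = 16): wild-type/complete (A_V_) = 3×4 = 12; aristapedia/complete (aaV_) = 1×4 = 4
Phenotype counts (out of 16): 12 wild-type/complete, 4 aristapedia/complete
Ratio: 3 wild-type/complete : 1 aristapedia/complete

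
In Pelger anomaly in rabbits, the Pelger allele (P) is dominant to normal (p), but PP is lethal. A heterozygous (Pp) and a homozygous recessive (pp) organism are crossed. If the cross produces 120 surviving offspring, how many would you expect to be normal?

Cross: Pp × pp
Punnett square offspring (before lethality): 2 Pp, 2 pp
No PP offspring are produced in this cross.
normal: 2 out of 4 → fraction 1/2
Expected count = 1/2 × 120 = 60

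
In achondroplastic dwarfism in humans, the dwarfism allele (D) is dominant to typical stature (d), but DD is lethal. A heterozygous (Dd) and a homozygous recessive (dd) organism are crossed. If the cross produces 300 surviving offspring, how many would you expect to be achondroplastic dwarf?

Cross: Dd × dd
Punnett square offspring (before lethality): 2 Dd, 2 dd
No DD offspring are produced in this cross.
achondroplastic dwarf: 2 out of 4 → fraction 1/2
Expected count = 1/2 × 300 = 150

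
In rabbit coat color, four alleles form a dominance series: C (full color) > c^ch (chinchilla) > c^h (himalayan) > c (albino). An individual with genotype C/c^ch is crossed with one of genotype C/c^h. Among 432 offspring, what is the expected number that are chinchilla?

Cross: C/c^ch × C/c^h
Allele dominance: C > c^ch > c^h > c
Offspring genotypes: 1 C/C, 1 C/c^h, 1 C/c^ch, 1 c^ch/c^h
Phenotype counts: 3 full color, 1 chinchilla
chinchilla: 1 out of 4 → fraction 1/4
Expected count = 1/4 × 432 = 108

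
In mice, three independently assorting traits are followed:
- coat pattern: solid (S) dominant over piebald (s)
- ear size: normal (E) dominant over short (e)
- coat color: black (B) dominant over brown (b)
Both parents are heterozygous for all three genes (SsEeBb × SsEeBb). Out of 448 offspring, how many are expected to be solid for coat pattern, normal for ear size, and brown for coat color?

Trihybrid cross: SsEeBb × SsEeBb
Each trait segregates independently with a 3:1 phenotypic ratio, so each gene contributes 3/4 (dominant) or 1/4 (recessive).
Target: solid (coat pattern), normal (ear size), brown (coat color)
Probability = product of independent per-trait probabilities
= 3/4 × 3/4 × 1/4 = 9/64
Expected count = 9/64 × 448 = 63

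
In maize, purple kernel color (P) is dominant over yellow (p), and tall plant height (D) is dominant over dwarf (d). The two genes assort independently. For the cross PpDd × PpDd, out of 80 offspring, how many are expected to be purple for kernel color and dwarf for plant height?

Dihybrid cross PpDd × PpDd — consider each gene separately:
kernel color: Pp × Pp → 1 PP, 2 Pp, 1 pp → 3 P_ : 1 pp (out of 4)
plant height: Dd × Dd → 1 DD, 2 Dd, 1 dd → 3 D_ : 1 dd (out of 4)
Looking for: purple (P_) and dwarf (dd)
P(purple) = 3/4, P(dwarf) = 1/4
P(both) = 3/4 × 1/4 = 3/16
Expected count = 3/16 × 80 = 15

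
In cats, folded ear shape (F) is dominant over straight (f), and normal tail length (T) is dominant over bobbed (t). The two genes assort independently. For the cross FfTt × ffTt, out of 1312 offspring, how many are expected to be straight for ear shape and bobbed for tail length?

Dihybrid cross FfTt × ffTt — consider each gene separately:
ear shape: Ff × ff → 2 Ff, 2 ff → 2 F_ : 2 ff (out of 4)
tail length: Tt × Tt → 1 TT, 2 Tt, 1 tt → 3 T_ : 1 tt (out of 4)
Looking for: straight (ff) and bobbed (tt)
P(straight) = 2/4, P(bobbed) = 1/4
P(both) = 2/4 × 1/4 = 2/16 = 1/8
Expected count = 1/8 × 1312 = 164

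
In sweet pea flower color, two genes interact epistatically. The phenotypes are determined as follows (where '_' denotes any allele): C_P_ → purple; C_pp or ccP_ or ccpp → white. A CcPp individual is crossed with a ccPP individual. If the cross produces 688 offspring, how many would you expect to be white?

Cross: CcPp × ccPP — consider each gene separately:
C gene: Cc × cc → 2 Cc, 2 cc → 2 C_ : 2 cc (out of 4)
P gene: Pp × PP → 2 PP, 2 Pp → 4 P_ (out of 4)
Genotype classes (out of 4 × 4 = 16): C_P_ = 2×4 = 8; ccP_ = 2×4 = 8
Apply the phenotype rules: C_P_ (8) → purple; ccP_ (8) → white
Phenotype counts (out of 16): 8 purple, 8 white
white: 8 out of 16 → fraction 1/2
Expected count = 1/2 × 688 = 344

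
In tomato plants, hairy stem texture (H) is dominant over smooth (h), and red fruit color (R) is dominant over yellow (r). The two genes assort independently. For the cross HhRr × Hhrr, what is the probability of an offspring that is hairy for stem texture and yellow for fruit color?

Dihybrid cross HhRr × Hhrr — consider each gene separately:
stem texture: Hh × Hh → 1 HH, 2 Hh, 1 hh → 3 H_ : 1 hh (out of 4)
fruit color: Rr × rr → 2 Rr, 2 rr → 2 R_ : 2 rr (out of 4)
Looking for: hairy (H_) and yellow (rr)
P(hairy) = 3/4, P(yellow) = 2/4
P(both) = 3/4 × 2/4 = 6/16 = 3/8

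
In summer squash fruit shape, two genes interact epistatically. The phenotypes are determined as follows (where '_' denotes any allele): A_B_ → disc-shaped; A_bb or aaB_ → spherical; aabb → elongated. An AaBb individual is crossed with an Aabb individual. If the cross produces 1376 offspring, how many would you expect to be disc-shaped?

Cross: AaBb × Aabb — consider each gene separately:
A gene: Aa × Aa → 1 AA, 2 Aa, 1 aa → 3 A_ : 1 aa (out of 4)
B gene: Bb × bb → 2 Bb, 2 bb → 2 B_ : 2 bb (out of 4)
Genotype classes (out of 4 × 4 = 16): A_B_ = 3×2 = 6; A_bb = 3×2 = 6; aaB_ = 1×2 = 2; aabb = 1×2 = 2
Apply the phenotype rules: A_B_ (6) → disc-shaped; A_bb (6) + aaB_ (2) → spherical; aabb (2) → elongated
Phenotype counts (out of 16): 6 disc-shaped, 8 spherical, 2 elongated
disc-shaped: 6 out of 16 → fraction 3/8
Expected count = 3/8 × 1376 = 516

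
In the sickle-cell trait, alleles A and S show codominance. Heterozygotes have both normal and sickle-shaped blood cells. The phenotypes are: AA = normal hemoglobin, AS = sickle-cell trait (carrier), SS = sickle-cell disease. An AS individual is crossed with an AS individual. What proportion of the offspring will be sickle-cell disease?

Punnett square for AS × AS:
Offspring genotypes: 1 AA, 2 AS, 1 SS
Phenotype counts: 1 normal hemoglobin, 2 sickle-cell trait (carrier), 1 sickle-cell disease
sickle-cell disease: 1 out of 4
Probability: 1/4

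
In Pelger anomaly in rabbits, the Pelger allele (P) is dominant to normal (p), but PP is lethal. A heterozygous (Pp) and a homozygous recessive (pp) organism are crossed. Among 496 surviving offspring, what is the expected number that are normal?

Cross: Pp × pp
Punnett square offspring (before lethality): 2 Pp, 2 pp
No PP offspring are produced in this cross.
normal: 2 out of 4 → fraction 1/2
Expected count = 1/2 × 496 = 248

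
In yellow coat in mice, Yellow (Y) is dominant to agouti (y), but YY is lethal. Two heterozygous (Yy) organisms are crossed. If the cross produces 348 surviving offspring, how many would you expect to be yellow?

Cross: Yy × Yy
Punnett square offspring (before lethality): 1 YY, 2 Yy, 1 yy
The YY genotype is lethal (embryos die); surviving offspring: 2 Yy, 1 yy
yellow: 2 out of 3 → fraction 2/3
Expected count = 2/3 × 348 = 232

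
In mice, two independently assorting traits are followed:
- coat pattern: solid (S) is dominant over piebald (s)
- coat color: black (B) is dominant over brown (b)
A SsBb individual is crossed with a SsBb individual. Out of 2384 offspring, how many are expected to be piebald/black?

Dihybrid cross SsBb × SsBb — consider each gene separately:
coat pattern: Ss × Ss → 1 SS, 2 Ss, 1 ss → 3 S_ : 1 ss (out of 4)
coat color: Bb × Bb → 1 BB, 2 Bb, 1 bb → 3 B_ : 1 bb (out of 4)
Combine (counts out of 4 × 4 = 16): solid/black (S_B_) = 3×3 = 9; solid/brown (S_bb) = 3×1 = 3; piebald/black (ssB_) = 1×3 = 3; piebald/brown (ssbb) = 1×1 = 1
Phenotype counts (out of 16): 9 solid/black, 3 solid/brown, 3 piebald/black, 1 piebald/brown
piebald/black: 3 out of 16 → fraction 3/16
Expected count = 3/16 × 2384 = 447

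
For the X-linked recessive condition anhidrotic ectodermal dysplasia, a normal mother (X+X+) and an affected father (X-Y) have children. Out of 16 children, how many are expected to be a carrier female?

Cross: X+X+ × X-Y
Offspring: 2 X+X-, 2 X+Y
Probability of a carrier female: 2/4 = 1/2
Expected count = 1/2 × 16 = 8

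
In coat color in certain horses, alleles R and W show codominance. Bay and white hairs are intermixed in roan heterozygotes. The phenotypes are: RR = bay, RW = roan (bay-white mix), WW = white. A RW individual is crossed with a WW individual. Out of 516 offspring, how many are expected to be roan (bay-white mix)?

Punnett square for RW × WW:
Offspring genotypes: 2 RW, 2 WW
Phenotype counts: 2 roan (bay-white mix), 2 white
roan (bay-white mix): 2 out of 4 → fraction 1/2
Expected count = 1/2 × 516 = 258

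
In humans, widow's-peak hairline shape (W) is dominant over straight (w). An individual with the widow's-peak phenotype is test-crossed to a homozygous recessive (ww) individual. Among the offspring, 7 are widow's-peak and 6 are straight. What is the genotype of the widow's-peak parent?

Test cross: ? × ww
Offspring: 7 widow's-peak, 6 straight — approximately 1:1.
A 1:1 ratio in a test cross indicates the unknown parent is heterozygous (Ww).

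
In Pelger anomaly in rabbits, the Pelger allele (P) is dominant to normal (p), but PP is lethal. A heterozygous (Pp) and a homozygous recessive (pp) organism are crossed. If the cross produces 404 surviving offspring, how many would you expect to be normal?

Cross: Pp × pp
Punnett square offspring (before lethality): 2 Pp, 2 pp
No PP offspring are produced in this cross.
normal: 2 out of 4 → fraction 1/2
Expected count = 1/2 × 404 = 202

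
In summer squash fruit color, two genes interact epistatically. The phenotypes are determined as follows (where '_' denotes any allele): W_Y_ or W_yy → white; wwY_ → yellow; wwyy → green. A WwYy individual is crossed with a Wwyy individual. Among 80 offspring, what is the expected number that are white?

Cross: WwYy × Wwyy — consider each gene separately:
W gene: Ww × Ww → 1 WW, 2 Ww, 1 ww → 3 W_ : 1 ww (out of 4)
Y gene: Yy × yy → 2 Yy, 2 yy → 2 Y_ : 2 yy (out of 4)
Genotype classes (out of 4 × 4 = 16): W_Y_ = 3×2 = 6; W_yy = 3×2 = 6; wwY_ = 1×2 = 2; wwyy = 1×2 = 2
Apply the phenotype rules: W_Y_ (6) + W_yy (6) → white; wwY_ (2) → yellow; wwyy (2) → green
Phenotype counts (out of 16): 12 white, 2 yellow, 2 green
white: 12 out of 16 → fraction 3/4
Expected count = 3/4 × 80 = 60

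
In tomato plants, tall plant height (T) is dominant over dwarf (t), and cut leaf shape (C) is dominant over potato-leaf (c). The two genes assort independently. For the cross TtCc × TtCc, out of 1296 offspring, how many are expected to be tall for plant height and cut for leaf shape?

Dihybrid cross TtCc × TtCc — consider each gene separately:
plant height: Tt × Tt → 1 TT, 2 Tt, 1 tt → 3 T_ : 1 tt (out of 4)
leaf shape: Cc × Cc → 1 CC, 2 Cc, 1 cc → 3 C_ : 1 cc (out of 4)
Looking for: tall (T_) and cut (C_)
P(tall) = 3/4, P(cut) = 3/4
P(both) = 3/4 × 3/4 = 9/16
Expected count = 9/16 × 1296 = 729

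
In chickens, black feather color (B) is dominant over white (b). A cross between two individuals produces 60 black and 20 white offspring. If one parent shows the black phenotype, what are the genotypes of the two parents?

Observed offspring: 60 black, 20 white
The observed ratio simplifies to 3:1. White (bb) offspring appear, so each parent must contribute one b allele. The parent stated to show black carries B, so it is Bb. The other parent is then either Bb or bb: Bb × bb would give a 1:1 split, whereas Bb × Bb gives 3:1 — matching the data. So both parents are heterozygous (Bb × Bb).
Parent genotypes: Bb × Bb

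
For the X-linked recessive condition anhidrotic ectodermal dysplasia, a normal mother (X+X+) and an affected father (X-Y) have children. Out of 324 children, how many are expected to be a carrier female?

Cross: X+X+ × X-Y
Offspring: 2 X+X-, 2 X+Y
Probability of a carrier female: 2/4 = 1/2
Expected count = 1/2 × 324 = 162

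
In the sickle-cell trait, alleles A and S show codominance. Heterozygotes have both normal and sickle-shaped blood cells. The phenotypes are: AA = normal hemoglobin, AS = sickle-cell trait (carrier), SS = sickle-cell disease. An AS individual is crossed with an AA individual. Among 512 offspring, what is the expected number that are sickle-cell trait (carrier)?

Punnett square for AS × AA:
Offspring genotypes: 2 AA, 2 AS
Phenotype counts: 2 normal hemoglobin, 2 sickle-cell trait (carrier)
sickle-cell trait (carrier): 2 out of 4 → fraction 1/2
Expected count = 1/2 × 512 = 256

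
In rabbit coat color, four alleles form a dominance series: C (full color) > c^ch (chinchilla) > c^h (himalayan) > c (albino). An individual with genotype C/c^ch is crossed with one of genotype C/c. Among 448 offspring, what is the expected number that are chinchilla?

Cross: C/c^ch × C/c
Allele dominance: C > c^ch > c^h > c
Offspring genotypes: 1 C/C, 1 C/c, 1 C/c^ch, 1 c^ch/c
Phenotype counts: 3 full color, 1 chinchilla
chinchilla: 1 out of 4 → fraction 1/4
Expected count = 1/4 × 448 = 112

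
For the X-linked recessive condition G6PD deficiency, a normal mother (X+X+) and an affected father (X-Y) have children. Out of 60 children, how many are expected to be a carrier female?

Cross: X+X+ × X-Y
Offspring: 2 X+X-, 2 X+Y
Probability of a carrier female: 2/4 = 1/2
Expected count = 1/2 × 60 = 30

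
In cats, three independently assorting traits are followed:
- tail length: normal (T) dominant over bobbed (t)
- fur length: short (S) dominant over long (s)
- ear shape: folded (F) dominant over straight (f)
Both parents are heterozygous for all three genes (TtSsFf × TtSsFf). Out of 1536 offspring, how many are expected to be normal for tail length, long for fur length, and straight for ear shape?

Trihybrid cross: TtSsFf × TtSsFf
Each trait segregates independently with a 3:1 phenotypic ratio, so each gene contributes 3/4 (dominant) or 1/4 (recessive).
Target: normal (tail length), long (fur length), straight (ear shape)
Probability = product of independent per-trait probabilities
= 3/4 × 1/4 × 1/4 = 3/64
Expected count = 3/64 × 1536 = 72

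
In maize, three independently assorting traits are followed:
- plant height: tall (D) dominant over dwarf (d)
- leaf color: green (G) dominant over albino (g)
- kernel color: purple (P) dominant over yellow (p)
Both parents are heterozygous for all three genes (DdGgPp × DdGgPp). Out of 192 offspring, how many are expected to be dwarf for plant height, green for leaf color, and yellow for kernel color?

Trihybrid cross: DdGgPp × DdGgPp
Each trait segregates independently with a 3:1 phenotypic ratio, so each gene contributes 3/4 (dominant) or 1/4 (recessive).
Target: dwarf (plant height), green (leaf color), yellow (kernel color)
Probability = product of independent per-trait probabilities
= 1/4 × 3/4 × 1/4 = 3/64
Expected count = 3/64 × 192 = 9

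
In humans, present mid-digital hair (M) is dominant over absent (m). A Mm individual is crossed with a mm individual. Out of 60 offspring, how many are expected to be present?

Punnett square for Mm × mm:
Offspring genotypes: 2 Mm, 2 mm
present: 2, absent: 2
present: 2 out of 4 → fraction 1/2
Expected count = 1/2 × 60 = 30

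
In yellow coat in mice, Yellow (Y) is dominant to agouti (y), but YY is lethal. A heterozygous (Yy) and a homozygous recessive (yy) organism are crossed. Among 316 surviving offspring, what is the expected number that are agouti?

Cross: Yy × yy
Punnett square offspring (before lethality): 2 Yy, 2 yy
No YY offspring are produced in this cross.
agouti: 2 out of 4 → fraction 1/2
Expected count = 1/2 × 316 = 158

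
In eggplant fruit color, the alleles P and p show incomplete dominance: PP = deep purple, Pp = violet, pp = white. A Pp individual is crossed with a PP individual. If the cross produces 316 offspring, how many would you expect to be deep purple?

Punnett square for Pp × PP:
Offspring genotypes: 2 PP, 2 Pp
Phenotype counts: 2 deep purple, 2 violet
deep purple: 2 out of 4 → fraction 1/2
Expected count = 1/2 × 316 = 158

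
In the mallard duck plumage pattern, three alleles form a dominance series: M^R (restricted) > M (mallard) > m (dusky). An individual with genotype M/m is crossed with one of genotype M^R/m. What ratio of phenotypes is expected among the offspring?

Cross: M/m × M^R/m
Allele dominance: M^R > M > m
Offspring genotypes: 1 M^R/M, 1 M/m, 1 M^R/m, 1 m/m
Phenotype counts: 2 restricted, 1 mallard, 1 dusky
Ratio: 2 restricted : 1 mallard : 1 dusky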